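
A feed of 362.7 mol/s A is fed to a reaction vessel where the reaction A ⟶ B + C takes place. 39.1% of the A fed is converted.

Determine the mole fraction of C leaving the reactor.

0.281

A reacted = 0.391 × 362.7 = 141.8 mol/s; ν_A = −1, so ξ = 141.8/1 = 141.8 mol/s.
Outlet amounts (n = n₀ + ν ξ):
  A: 362.7 − 1(141.8) = 220.9
  B: 0 + 1(141.8) = 141.8
  C: 0 + 1(141.8) = 141.8
Total out = 504.5 mol/s; y_C = 141.8 / 504.5 = 0.2811.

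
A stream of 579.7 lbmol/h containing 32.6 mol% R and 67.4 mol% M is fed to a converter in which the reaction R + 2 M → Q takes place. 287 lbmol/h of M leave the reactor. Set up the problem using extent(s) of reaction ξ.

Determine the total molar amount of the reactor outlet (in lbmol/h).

For M: n = n₀ − 2ξ → 287 = 390.7 − 2ξ, giving ξ = 51.86 lbmol/h.
Outlet amounts (n = n₀ + ν ξ):
  R: 189 − 1(51.86) = 137.1
  M: 390.7 − 2(51.86) = 287
  Q: 0 + 1(51.86) = 51.86
Total out = 137.1 + 287 + 51.86 = 476 lbmol/h.

476 lbmol/h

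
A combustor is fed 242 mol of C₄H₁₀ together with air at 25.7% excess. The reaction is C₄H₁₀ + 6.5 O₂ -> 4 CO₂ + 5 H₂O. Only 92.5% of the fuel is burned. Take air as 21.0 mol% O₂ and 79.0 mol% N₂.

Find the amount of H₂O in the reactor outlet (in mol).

Stoichiometric O₂ = 6.5 × 242 = 1573 mol; O₂ fed = 1573 × 1.257 = 1977 mol.
N₂ fed = 1977 × 79/21 = 7438 mol.
Fuel reacted = 0.925 × 242 → ξ = 223.9 mol.
Outlet (n = n₀ + ν ξ):
  C₄H₁₀: 242 − 1(223.9) = 18.15
  O₂: 1977 − 6.5(223.9) = 522.2
  N₂: 7438 (inert)
  CO₂: 0 + 4(223.9) = 895.4
  H₂O: 0 + 5(223.9) = 1119

1120 mol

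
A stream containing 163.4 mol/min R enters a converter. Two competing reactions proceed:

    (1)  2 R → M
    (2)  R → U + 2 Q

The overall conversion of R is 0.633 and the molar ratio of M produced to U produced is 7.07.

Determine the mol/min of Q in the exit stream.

13.7 mol/min

Conversion of R: R consumed = 0.633 × 163.4 = 103.4 mol/min = 2ξ₁ + 1ξ₂.
Selectivity: 1ξ₁ / (1ξ₂) = 7.07 → ξ₁ = 7.07 ξ₂.
Substitute: (2·7.07 + 1) ξ₂ = 103.4 → ξ₂ = 6.832 mol/min, ξ₁ = 48.3 mol/min.
Outlet amounts (n = n₀ + Σ ν·ξ):
  R: 163.4 − 2(48.3) − 1(6.832) = 59.97
  M: 0 + 1(48.3) = 48.3
  U: 0 + 1(6.832) = 6.832
  Q: 0 + 2(6.832) = 13.66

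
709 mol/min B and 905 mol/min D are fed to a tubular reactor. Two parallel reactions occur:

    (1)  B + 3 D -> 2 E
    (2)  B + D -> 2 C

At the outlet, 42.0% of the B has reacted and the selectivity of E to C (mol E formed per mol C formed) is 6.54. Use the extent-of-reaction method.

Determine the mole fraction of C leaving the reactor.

Conversion of B: B consumed = 0.42 × 709 = 297.8 mol/min = 1ξ₁ + 1ξ₂.
Selectivity: 2ξ₁ / (2ξ₂) = 6.54 → ξ₁ = 6.54 ξ₂.
Substitute: (1·6.54 + 1) ξ₂ = 297.8 → ξ₂ = 39.49 mol/min, ξ₁ = 258.3 mol/min.
Outlet amounts (n = n₀ + Σ ν·ξ):
  B: 709 − 1(258.3) − 1(39.49) = 411.2
  D: 905 − 3(258.3) − 1(39.49) = 90.65
  E: 0 + 2(258.3) = 516.6
  C: 0 + 2(39.49) = 78.99
Total out = 1097 mol/min; y_C = 78.99 / 1097 = 0.07197.

0.072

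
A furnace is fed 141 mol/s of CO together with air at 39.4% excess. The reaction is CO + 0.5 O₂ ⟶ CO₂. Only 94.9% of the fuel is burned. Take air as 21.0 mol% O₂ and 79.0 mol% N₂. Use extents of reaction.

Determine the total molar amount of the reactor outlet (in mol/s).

Stoichiometric O₂ = 0.5 × 141 = 70.5 mol/s; O₂ fed = 70.5 × 1.394 = 98.28 mol/s.
N₂ fed = 98.28 × 79/21 = 369.7 mol/s.
Fuel reacted = 0.949 × 141 → ξ = 133.8 mol/s.
Outlet (n = n₀ + ν ξ):
  CO: 141 − 1(133.8) = 7.191
  O₂: 98.28 − 0.5(133.8) = 31.37
  N₂: 369.7 (inert)
  CO₂: 0 + 1(133.8) = 133.8
Total out = 7.191 + 31.37 + 369.7 + 133.8 = 542.1 mol/s.

542 mol/s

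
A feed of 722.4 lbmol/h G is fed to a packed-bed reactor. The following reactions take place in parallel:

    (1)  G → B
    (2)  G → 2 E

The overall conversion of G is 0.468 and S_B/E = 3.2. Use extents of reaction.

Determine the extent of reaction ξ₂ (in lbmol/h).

ξ₂ = 45.7 lbmol/h

Conversion of G: G consumed = 0.468 × 722.4 = 338.1 lbmol/h = 1ξ₁ + 1ξ₂.
Selectivity: 1ξ₁ / (2ξ₂) = 3.2 → ξ₁ = 6.4 ξ₂.
Substitute: (1·6.4 + 1) ξ₂ = 338.1 → ξ₂ = 45.69 lbmol/h, ξ₁ = 292.4 lbmol/h.
Outlet amounts (n = n₀ + Σ ν·ξ):
  G: 722.4 − 1(292.4) − 1(45.69) = 384.3
  B: 0 + 1(292.4) = 292.4
  E: 0 + 2(45.69) = 91.37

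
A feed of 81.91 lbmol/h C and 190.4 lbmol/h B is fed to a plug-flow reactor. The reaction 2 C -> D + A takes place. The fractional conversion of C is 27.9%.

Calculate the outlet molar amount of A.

11.4 lbmol/h

C reacted = 0.279 × 81.91 = 22.85 lbmol/h; ν_C = −2, so ξ = 22.85/2 = 11.43 lbmol/h.
Outlet amounts (n = n₀ + ν ξ):
  C: 81.91 − 2(11.43) = 59.06
  D: 0 + 1(11.43) = 11.43
  A: 0 + 1(11.43) = 11.43
  B: 190.4 (inert)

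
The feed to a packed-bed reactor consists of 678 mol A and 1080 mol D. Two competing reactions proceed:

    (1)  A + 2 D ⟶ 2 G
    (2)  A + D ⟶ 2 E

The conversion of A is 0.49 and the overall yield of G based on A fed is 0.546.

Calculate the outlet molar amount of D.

563 mol

Yield of G: 2ξ₁ / 678 = 0.546 → ξ₁ = 185.1 mol.
Conversion of A: 1ξ₁ + 1ξ₂ = 0.49 × 678 = 332.2 → ξ₂ = 147.1 mol.
Outlet amounts (n = n₀ + Σ ν·ξ):
  A: 678 − 1(185.1) − 1(147.1) = 345.8
  D: 1080 − 2(185.1) − 1(147.1) = 562.7
  G: 0 + 2(185.1) = 370.2
  E: 0 + 2(147.1) = 294.3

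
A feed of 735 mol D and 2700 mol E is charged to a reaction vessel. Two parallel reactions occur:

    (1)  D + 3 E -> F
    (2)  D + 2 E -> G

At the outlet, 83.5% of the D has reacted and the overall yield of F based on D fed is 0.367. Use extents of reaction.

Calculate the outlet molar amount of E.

Yield of F: 1ξ₁ / 735 = 0.367 → ξ₁ = 269.7 mol.
Conversion of D: 1ξ₁ + 1ξ₂ = 0.835 × 735 = 613.7 → ξ₂ = 344 mol.
Outlet amounts (n = n₀ + Σ ν·ξ):
  D: 735 − 1(269.7) − 1(344) = 121.3
  E: 2700 − 3(269.7) − 2(344) = 1203
  F: 0 + 1(269.7) = 269.7
  G: 0 + 1(344) = 344

1200 mol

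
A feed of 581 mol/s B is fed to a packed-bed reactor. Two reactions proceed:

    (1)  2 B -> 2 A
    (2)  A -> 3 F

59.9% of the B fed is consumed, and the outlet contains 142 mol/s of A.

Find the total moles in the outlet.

993 mol/s

Conversion of B: B consumed = 2ξ₁ = 0.599 × 581 → ξ₁ = 174 mol/s.
A balance: n_A = 0 + 2ξ₁ − 1ξ₂ = 142 → ξ₂ = (2·174 − 142)/1 = 206 mol/s.
Outlet amounts (n = n₀ + Σ ν·ξ):
  B: 581 − 2(174) = 233
  A: 0 + 2(174) − 1(206) = 142
  F: 0 + 3(206) = 618.1
Total out = 233 + 142 + 618.1 = 993 mol/s.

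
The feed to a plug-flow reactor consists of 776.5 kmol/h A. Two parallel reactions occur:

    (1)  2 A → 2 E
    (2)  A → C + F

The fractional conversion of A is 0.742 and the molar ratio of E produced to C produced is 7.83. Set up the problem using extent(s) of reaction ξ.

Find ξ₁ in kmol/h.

ξ₁ = 255 kmol/h

Conversion of A: A consumed = 0.742 × 776.5 = 576.2 kmol/h = 2ξ₁ + 1ξ₂.
Selectivity: 2ξ₁ / (1ξ₂) = 7.83 → ξ₁ = 3.915 ξ₂.
Substitute: (2·3.915 + 1) ξ₂ = 576.2 → ξ₂ = 65.25 kmol/h, ξ₁ = 255.5 kmol/h.
Outlet amounts (n = n₀ + Σ ν·ξ):
  A: 776.5 − 2(255.5) − 1(65.25) = 200.3
  E: 0 + 2(255.5) = 510.9
  C: 0 + 1(65.25) = 65.25
  F: 0 + 1(65.25) = 65.25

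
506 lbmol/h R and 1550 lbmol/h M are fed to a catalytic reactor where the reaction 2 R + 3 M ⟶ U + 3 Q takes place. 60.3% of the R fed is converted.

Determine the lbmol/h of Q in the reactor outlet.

R reacted = 0.603 × 506 = 305.1 lbmol/h; ν_R = −2, so ξ = 305.1/2 = 152.6 lbmol/h.
Outlet amounts (n = n₀ + ν ξ):
  R: 506 − 2(152.6) = 200.9
  M: 1550 − 3(152.6) = 1092
  U: 0 + 1(152.6) = 152.6
  Q: 0 + 3(152.6) = 457.7

458 lbmol/h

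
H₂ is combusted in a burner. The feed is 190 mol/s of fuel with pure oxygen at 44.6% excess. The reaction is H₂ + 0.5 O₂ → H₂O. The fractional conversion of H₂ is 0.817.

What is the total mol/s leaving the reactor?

250 mol/s

Stoichiometric O₂ = 0.5 × 190 = 95 mol/s; O₂ fed = 95 × 1.446 = 137.4 mol/s.
Fuel reacted = 0.817 × 190 → ξ = 155.2 mol/s.
Outlet (n = n₀ + ν ξ):
  H₂: 190 − 1(155.2) = 34.77
  O₂: 137.4 − 0.5(155.2) = 59.76
  H₂O: 0 + 1(155.2) = 155.2
Total out = 34.77 + 59.76 + 155.2 = 249.8 mol/s.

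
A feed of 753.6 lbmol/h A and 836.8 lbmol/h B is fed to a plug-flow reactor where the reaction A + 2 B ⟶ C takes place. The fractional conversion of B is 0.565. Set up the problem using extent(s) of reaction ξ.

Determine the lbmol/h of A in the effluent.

B reacted = 0.565 × 836.8 = 472.8 lbmol/h; ν_B = −2, so ξ = 472.8/2 = 236.4 lbmol/h.
Outlet amounts (n = n₀ + ν ξ):
  A: 753.6 − 1(236.4) = 517.2
  B: 836.8 − 2(236.4) = 364
  C: 0 + 1(236.4) = 236.4

517 lbmol/h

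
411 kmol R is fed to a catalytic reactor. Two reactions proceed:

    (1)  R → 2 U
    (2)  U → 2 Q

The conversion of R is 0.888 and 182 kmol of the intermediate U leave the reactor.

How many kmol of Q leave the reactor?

1100 kmol

Conversion of R: R consumed = 1ξ₁ = 0.888 × 411 → ξ₁ = 365 kmol.
U balance: n_U = 0 + 2ξ₁ − 1ξ₂ = 182 → ξ₂ = (2·365 − 182)/1 = 547.9 kmol.
Outlet amounts (n = n₀ + Σ ν·ξ):
  R: 411 − 1(365) = 46.03
  U: 0 + 2(365) − 1(547.9) = 182
  Q: 0 + 2(547.9) = 1096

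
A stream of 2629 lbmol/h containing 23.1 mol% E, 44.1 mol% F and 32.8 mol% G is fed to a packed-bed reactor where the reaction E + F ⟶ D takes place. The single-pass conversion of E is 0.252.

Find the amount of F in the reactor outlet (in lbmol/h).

1010 lbmol/h

E reacted = 0.252 × 607.3 = 153 lbmol/h; ν_E = −1, so ξ = 153/1 = 153 lbmol/h.
Outlet amounts (n = n₀ + ν ξ):
  E: 607.3 − 1(153) = 454.3
  F: 1159 − 1(153) = 1006
  D: 0 + 1(153) = 153
  G: 862.3 (inert)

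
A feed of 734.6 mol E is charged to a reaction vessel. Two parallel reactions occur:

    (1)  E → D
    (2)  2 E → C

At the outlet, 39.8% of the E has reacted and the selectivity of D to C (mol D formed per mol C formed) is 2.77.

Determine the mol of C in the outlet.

61.3 mol

Conversion of E: E consumed = 0.398 × 734.6 = 292.4 mol = 1ξ₁ + 2ξ₂.
Selectivity: 1ξ₁ / (1ξ₂) = 2.77 → ξ₁ = 2.77 ξ₂.
Substitute: (1·2.77 + 2) ξ₂ = 292.4 → ξ₂ = 61.29 mol, ξ₁ = 169.8 mol.
Outlet amounts (n = n₀ + Σ ν·ξ):
  E: 734.6 − 1(169.8) − 2(61.29) = 442.2
  D: 0 + 1(169.8) = 169.8
  C: 0 + 1(61.29) = 61.29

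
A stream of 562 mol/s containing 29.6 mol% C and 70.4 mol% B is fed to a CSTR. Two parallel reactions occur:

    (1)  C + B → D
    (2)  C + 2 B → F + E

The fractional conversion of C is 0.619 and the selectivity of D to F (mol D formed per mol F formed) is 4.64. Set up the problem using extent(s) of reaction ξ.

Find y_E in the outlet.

0.0398

Conversion of C: C consumed = 0.619 × 166.4 = 103 mol/s = 1ξ₁ + 1ξ₂.
Selectivity: 1ξ₁ / (1ξ₂) = 4.64 → ξ₁ = 4.64 ξ₂.
Substitute: (1·4.64 + 1) ξ₂ = 103 → ξ₂ = 18.26 mol/s, ξ₁ = 84.71 mol/s.
Outlet amounts (n = n₀ + Σ ν·ξ):
  C: 166.4 − 1(84.71) − 1(18.26) = 63.38
  B: 395.6 − 1(84.71) − 2(18.26) = 274.4
  D: 0 + 1(84.71) = 84.71
  F: 0 + 1(18.26) = 18.26
  E: 0 + 1(18.26) = 18.26
Total out = 459 mol/s; y_E = 18.26 / 459 = 0.03977.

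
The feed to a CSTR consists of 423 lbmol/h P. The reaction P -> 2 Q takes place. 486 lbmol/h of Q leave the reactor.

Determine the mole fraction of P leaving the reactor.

For Q: n = n₀ + 2ξ → 486 = 0 + 2ξ, giving ξ = 243 lbmol/h.
Outlet amounts (n = n₀ + ν ξ):
  P: 423 − 1(243) = 180
  Q: 0 + 2(243) = 486
Total out = 666 lbmol/h; y_P = 180 / 666 = 0.2703.

0.27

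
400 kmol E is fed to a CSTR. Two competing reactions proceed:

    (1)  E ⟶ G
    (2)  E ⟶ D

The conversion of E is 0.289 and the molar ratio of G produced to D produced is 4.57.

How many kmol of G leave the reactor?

94.8 kmol

Conversion of E: E consumed = 0.289 × 400 = 115.6 kmol = 1ξ₁ + 1ξ₂.
Selectivity: 1ξ₁ / (1ξ₂) = 4.57 → ξ₁ = 4.57 ξ₂.
Substitute: (1·4.57 + 1) ξ₂ = 115.6 → ξ₂ = 20.75 kmol, ξ₁ = 94.85 kmol.
Outlet amounts (n = n₀ + Σ ν·ξ):
  E: 400 − 1(94.85) − 1(20.75) = 284.4
  G: 0 + 1(94.85) = 94.85
  D: 0 + 1(20.75) = 20.75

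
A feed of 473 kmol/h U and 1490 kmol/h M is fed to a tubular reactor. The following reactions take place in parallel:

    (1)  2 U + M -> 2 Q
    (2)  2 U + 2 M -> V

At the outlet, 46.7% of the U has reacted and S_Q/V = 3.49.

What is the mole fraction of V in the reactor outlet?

Conversion of U: U consumed = 0.467 × 473 = 220.9 kmol/h = 2ξ₁ + 2ξ₂.
Selectivity: 2ξ₁ / (1ξ₂) = 3.49 → ξ₁ = 1.745 ξ₂.
Substitute: (2·1.745 + 2) ξ₂ = 220.9 → ξ₂ = 40.24 kmol/h, ξ₁ = 70.21 kmol/h.
Outlet amounts (n = n₀ + Σ ν·ξ):
  U: 473 − 2(70.21) − 2(40.24) = 252.1
  M: 1490 − 1(70.21) − 2(40.24) = 1339
  Q: 0 + 2(70.21) = 140.4
  V: 0 + 1(40.24) = 40.24
Total out = 1772 kmol/h; y_V = 40.24 / 1772 = 0.0227.

0.0227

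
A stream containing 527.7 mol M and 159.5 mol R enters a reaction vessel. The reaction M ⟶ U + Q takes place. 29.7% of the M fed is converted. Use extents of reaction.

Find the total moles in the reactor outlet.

M reacted = 0.297 × 527.7 = 156.7 mol; ν_M = −1, so ξ = 156.7/1 = 156.7 mol.
Outlet amounts (n = n₀ + ν ξ):
  M: 527.7 − 1(156.7) = 371
  U: 0 + 1(156.7) = 156.7
  Q: 0 + 1(156.7) = 156.7
  R: 159.5 (inert)
Total out = 371 + 156.7 + 156.7 + 159.5 = 843.9 mol.

844 mol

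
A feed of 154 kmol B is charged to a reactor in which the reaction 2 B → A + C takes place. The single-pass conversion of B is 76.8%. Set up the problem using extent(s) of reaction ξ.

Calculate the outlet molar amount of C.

B reacted = 0.768 × 154 = 118.3 kmol; ν_B = −2, so ξ = 118.3/2 = 59.14 kmol.
Outlet amounts (n = n₀ + ν ξ):
  B: 154 − 2(59.14) = 35.73
  A: 0 + 1(59.14) = 59.14
  C: 0 + 1(59.14) = 59.14

59.1 kmol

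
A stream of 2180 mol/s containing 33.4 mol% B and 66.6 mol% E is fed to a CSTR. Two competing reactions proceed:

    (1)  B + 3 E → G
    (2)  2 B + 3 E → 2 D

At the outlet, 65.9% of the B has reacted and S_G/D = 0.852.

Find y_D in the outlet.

Conversion of B: B consumed = 0.659 × 728.1 = 479.8 mol/s = 1ξ₁ + 2ξ₂.
Selectivity: 1ξ₁ / (2ξ₂) = 0.852 → ξ₁ = 1.704 ξ₂.
Substitute: (1·1.704 + 2) ξ₂ = 479.8 → ξ₂ = 129.5 mol/s, ξ₁ = 220.7 mol/s.
Outlet amounts (n = n₀ + Σ ν·ξ):
  B: 728.1 − 1(220.7) − 2(129.5) = 248.3
  E: 1452 − 3(220.7) − 3(129.5) = 401
  G: 0 + 1(220.7) = 220.7
  D: 0 + 2(129.5) = 259.1
Total out = 1129 mol/s; y_D = 259.1 / 1129 = 0.2295.

0.229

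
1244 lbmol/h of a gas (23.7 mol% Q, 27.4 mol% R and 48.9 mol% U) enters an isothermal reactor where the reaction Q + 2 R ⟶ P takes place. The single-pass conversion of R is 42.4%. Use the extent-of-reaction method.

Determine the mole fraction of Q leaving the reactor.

R reacted = 0.424 × 340.9 = 144.5 lbmol/h; ν_R = −2, so ξ = 144.5/2 = 72.26 lbmol/h.
Outlet amounts (n = n₀ + ν ξ):
  Q: 294.8 − 1(72.26) = 222.6
  R: 340.9 − 2(72.26) = 196.3
  P: 0 + 1(72.26) = 72.26
  U: 608.3 (inert)
Total out = 1099 lbmol/h; y_Q = 222.6 / 1099 = 0.2024.

0.202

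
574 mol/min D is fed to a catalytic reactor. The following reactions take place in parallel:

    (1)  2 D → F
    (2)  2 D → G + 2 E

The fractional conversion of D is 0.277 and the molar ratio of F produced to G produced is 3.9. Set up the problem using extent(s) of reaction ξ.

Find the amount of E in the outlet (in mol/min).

Conversion of D: D consumed = 0.277 × 574 = 159 mol/min = 2ξ₁ + 2ξ₂.
Selectivity: 1ξ₁ / (1ξ₂) = 3.9 → ξ₁ = 3.9 ξ₂.
Substitute: (2·3.9 + 2) ξ₂ = 159 → ξ₂ = 16.22 mol/min, ξ₁ = 63.27 mol/min.
Outlet amounts (n = n₀ + Σ ν·ξ):
  D: 574 − 2(63.27) − 2(16.22) = 415
  F: 0 + 1(63.27) = 63.27
  G: 0 + 1(16.22) = 16.22
  E: 0 + 2(16.22) = 32.45

32.4 mol/min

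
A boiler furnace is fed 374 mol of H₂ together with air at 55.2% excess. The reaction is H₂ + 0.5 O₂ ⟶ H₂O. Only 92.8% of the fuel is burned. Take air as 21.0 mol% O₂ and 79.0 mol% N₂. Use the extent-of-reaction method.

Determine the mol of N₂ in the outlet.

1090 mol

Stoichiometric O₂ = 0.5 × 374 = 187 mol; O₂ fed = 187 × 1.552 = 290.2 mol.
N₂ fed = 290.2 × 79/21 = 1092 mol.
Fuel reacted = 0.928 × 374 → ξ = 347.1 mol.
Outlet (n = n₀ + ν ξ):
  H₂: 374 − 1(347.1) = 26.93
  O₂: 290.2 − 0.5(347.1) = 116.7
  N₂: 1092 (inert)
  H₂O: 0 + 1(347.1) = 347.1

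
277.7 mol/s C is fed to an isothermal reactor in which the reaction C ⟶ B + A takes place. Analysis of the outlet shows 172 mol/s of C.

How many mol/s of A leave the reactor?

For C: n = n₀ − 1ξ → 172 = 277.7 − 1ξ, giving ξ = 105.7 mol/s.
Outlet amounts (n = n₀ + ν ξ):
  C: 277.7 − 1(105.7) = 172
  B: 0 + 1(105.7) = 105.7
  A: 0 + 1(105.7) = 105.7

106 mol/s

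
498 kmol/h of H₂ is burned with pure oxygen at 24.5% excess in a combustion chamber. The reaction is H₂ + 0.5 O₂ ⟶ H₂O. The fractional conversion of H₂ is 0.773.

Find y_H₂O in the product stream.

0.625

Stoichiometric O₂ = 0.5 × 498 = 249 kmol/h; O₂ fed = 249 × 1.245 = 310 kmol/h.
Fuel reacted = 0.773 × 498 → ξ = 385 kmol/h.
Outlet (n = n₀ + ν ξ):
  H₂: 498 − 1(385) = 113
  O₂: 310 − 0.5(385) = 117.5
  H₂O: 0 + 1(385) = 385
Total out = 615.5 kmol/h; y_H₂O = 385 / 615.5 = 0.6254.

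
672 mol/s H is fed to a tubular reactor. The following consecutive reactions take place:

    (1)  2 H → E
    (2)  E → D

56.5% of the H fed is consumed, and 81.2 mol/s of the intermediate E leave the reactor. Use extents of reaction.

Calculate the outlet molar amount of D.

Conversion of H: H consumed = 2ξ₁ = 0.565 × 672 → ξ₁ = 189.8 mol/s.
E balance: n_E = 0 + 1ξ₁ − 1ξ₂ = 81.2 → ξ₂ = (1·189.8 − 81.2)/1 = 108.6 mol/s.
Outlet amounts (n = n₀ + Σ ν·ξ):
  H: 672 − 2(189.8) = 292.3
  E: 0 + 1(189.8) − 1(108.6) = 81.2
  D: 0 + 1(108.6) = 108.6

109 mol/s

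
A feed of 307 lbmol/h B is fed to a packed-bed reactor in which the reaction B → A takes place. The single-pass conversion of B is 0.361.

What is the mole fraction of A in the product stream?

0.361

B reacted = 0.361 × 307 = 110.8 lbmol/h; ν_B = −1, so ξ = 110.8/1 = 110.8 lbmol/h.
Outlet amounts (n = n₀ + ν ξ):
  B: 307 − 1(110.8) = 196.2
  A: 0 + 1(110.8) = 110.8
Total out = 307 lbmol/h; y_A = 110.8 / 307 = 0.361.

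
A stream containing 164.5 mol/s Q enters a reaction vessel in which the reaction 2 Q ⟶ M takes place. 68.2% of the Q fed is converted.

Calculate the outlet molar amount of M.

56.1 mol/s

Q reacted = 0.682 × 164.5 = 112.2 mol/s; ν_Q = −2, so ξ = 112.2/2 = 56.09 mol/s.
Outlet amounts (n = n₀ + ν ξ):
  Q: 164.5 − 2(56.09) = 52.31
  M: 0 + 1(56.09) = 56.09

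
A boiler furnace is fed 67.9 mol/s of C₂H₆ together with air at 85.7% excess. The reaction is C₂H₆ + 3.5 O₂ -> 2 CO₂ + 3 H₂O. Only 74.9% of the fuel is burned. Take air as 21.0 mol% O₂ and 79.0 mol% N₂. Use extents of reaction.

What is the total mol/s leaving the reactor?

2190 mol/s

Stoichiometric O₂ = 3.5 × 67.9 = 237.7 mol/s; O₂ fed = 237.7 × 1.857 = 441.3 mol/s.
N₂ fed = 441.3 × 79/21 = 1660 mol/s.
Fuel reacted = 0.749 × 67.9 → ξ = 50.86 mol/s.
Outlet (n = n₀ + ν ξ):
  C₂H₆: 67.9 − 1(50.86) = 17.04
  O₂: 441.3 − 3.5(50.86) = 263.3
  N₂: 1660 (inert)
  CO₂: 0 + 2(50.86) = 101.7
  H₂O: 0 + 3(50.86) = 152.6
Total out = 17.04 + 263.3 + 1660 + 101.7 + 152.6 = 2195 mol/s.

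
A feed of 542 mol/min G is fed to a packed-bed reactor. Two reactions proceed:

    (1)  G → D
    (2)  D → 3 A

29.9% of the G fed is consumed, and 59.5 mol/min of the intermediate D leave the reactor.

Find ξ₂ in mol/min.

Conversion of G: G consumed = 1ξ₁ = 0.299 × 542 → ξ₁ = 162.1 mol/min.
D balance: n_D = 0 + 1ξ₁ − 1ξ₂ = 59.5 → ξ₂ = (1·162.1 − 59.5)/1 = 102.6 mol/min.
Outlet amounts (n = n₀ + Σ ν·ξ):
  G: 542 − 1(162.1) = 379.9
  D: 0 + 1(162.1) − 1(102.6) = 59.5
  A: 0 + 3(102.6) = 307.7

ξ₂ = 103 mol/min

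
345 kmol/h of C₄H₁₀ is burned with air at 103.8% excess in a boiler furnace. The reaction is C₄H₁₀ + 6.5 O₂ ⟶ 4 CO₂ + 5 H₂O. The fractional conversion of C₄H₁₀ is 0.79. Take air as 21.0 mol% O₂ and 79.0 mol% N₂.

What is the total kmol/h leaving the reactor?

22500 kmol/h

Stoichiometric O₂ = 6.5 × 345 = 2242 kmol/h; O₂ fed = 2242 × 2.038 = 4570 kmol/h.
N₂ fed = 4570 × 79/21 = 17190 kmol/h.
Fuel reacted = 0.79 × 345 → ξ = 272.6 kmol/h.
Outlet (n = n₀ + ν ξ):
  C₄H₁₀: 345 − 1(272.6) = 72.45
  O₂: 4570 − 6.5(272.6) = 2799
  N₂: 17190 (inert)
  CO₂: 0 + 4(272.6) = 1090
  H₂O: 0 + 5(272.6) = 1363
Total out = 72.45 + 2799 + 17190 + 1090 + 1363 = 22520 kmol/h.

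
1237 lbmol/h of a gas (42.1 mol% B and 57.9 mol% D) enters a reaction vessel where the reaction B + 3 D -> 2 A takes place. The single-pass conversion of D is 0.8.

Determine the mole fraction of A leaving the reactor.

D reacted = 0.8 × 716.2 = 573 lbmol/h; ν_D = −3, so ξ = 573/3 = 191 lbmol/h.
Outlet amounts (n = n₀ + ν ξ):
  B: 520.8 − 1(191) = 329.8
  D: 716.2 − 3(191) = 143.2
  A: 0 + 2(191) = 382
Total out = 855 lbmol/h; y_A = 382 / 855 = 0.4468.

0.447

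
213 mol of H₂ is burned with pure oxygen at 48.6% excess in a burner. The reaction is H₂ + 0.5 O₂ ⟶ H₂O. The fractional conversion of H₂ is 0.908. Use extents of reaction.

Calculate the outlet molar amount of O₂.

61.6 mol

Stoichiometric O₂ = 0.5 × 213 = 106.5 mol; O₂ fed = 106.5 × 1.486 = 158.3 mol.
Fuel reacted = 0.908 × 213 → ξ = 193.4 mol.
Outlet (n = n₀ + ν ξ):
  H₂: 213 − 1(193.4) = 19.6
  O₂: 158.3 − 0.5(193.4) = 61.56
  H₂O: 0 + 1(193.4) = 193.4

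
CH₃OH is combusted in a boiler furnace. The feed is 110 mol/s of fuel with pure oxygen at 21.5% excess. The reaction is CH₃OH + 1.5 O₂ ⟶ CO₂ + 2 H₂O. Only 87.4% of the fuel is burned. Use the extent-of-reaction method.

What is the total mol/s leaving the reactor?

359 mol/s

Stoichiometric O₂ = 1.5 × 110 = 165 mol/s; O₂ fed = 165 × 1.215 = 200.5 mol/s.
Fuel reacted = 0.874 × 110 → ξ = 96.14 mol/s.
Outlet (n = n₀ + ν ξ):
  CH₃OH: 110 − 1(96.14) = 13.86
  O₂: 200.5 − 1.5(96.14) = 56.27
  CO₂: 0 + 1(96.14) = 96.14
  H₂O: 0 + 2(96.14) = 192.3
Total out = 13.86 + 56.27 + 96.14 + 192.3 = 358.5 mol/s.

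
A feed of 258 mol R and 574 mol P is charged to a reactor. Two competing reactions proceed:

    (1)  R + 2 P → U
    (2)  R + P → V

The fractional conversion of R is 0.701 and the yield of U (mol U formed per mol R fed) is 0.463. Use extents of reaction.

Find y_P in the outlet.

Yield of U: 1ξ₁ / 258 = 0.463 → ξ₁ = 119.5 mol.
Conversion of R: 1ξ₁ + 1ξ₂ = 0.701 × 258 = 180.9 → ξ₂ = 61.4 mol.
Outlet amounts (n = n₀ + Σ ν·ξ):
  R: 258 − 1(119.5) − 1(61.4) = 77.14
  P: 574 − 2(119.5) − 1(61.4) = 273.7
  U: 0 + 1(119.5) = 119.5
  V: 0 + 1(61.4) = 61.4
Total out = 531.7 mol; y_P = 273.7 / 531.7 = 0.5148.

0.515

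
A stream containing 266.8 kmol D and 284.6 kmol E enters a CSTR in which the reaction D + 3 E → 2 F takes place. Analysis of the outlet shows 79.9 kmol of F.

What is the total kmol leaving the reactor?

472 kmol

For F: n = n₀ + 2ξ → 79.9 = 0 + 2ξ, giving ξ = 39.95 kmol.
Outlet amounts (n = n₀ + ν ξ):
  D: 266.8 − 1(39.95) = 226.9
  E: 284.6 − 3(39.95) = 164.8
  F: 0 + 2(39.95) = 79.9
Total out = 226.9 + 164.8 + 79.9 = 471.5 kmol.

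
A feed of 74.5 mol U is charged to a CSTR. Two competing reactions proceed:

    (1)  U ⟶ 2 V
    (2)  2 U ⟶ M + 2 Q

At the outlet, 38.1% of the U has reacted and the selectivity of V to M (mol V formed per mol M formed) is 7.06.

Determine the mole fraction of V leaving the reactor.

0.371

Conversion of U: U consumed = 0.381 × 74.5 = 28.38 mol = 1ξ₁ + 2ξ₂.
Selectivity: 2ξ₁ / (1ξ₂) = 7.06 → ξ₁ = 3.53 ξ₂.
Substitute: (1·3.53 + 2) ξ₂ = 28.38 → ξ₂ = 5.133 mol, ξ₁ = 18.12 mol.
Outlet amounts (n = n₀ + Σ ν·ξ):
  U: 74.5 − 1(18.12) − 2(5.133) = 46.12
  V: 0 + 2(18.12) = 36.24
  M: 0 + 1(5.133) = 5.133
  Q: 0 + 2(5.133) = 10.27
Total out = 97.75 mol; y_V = 36.24 / 97.75 = 0.3707.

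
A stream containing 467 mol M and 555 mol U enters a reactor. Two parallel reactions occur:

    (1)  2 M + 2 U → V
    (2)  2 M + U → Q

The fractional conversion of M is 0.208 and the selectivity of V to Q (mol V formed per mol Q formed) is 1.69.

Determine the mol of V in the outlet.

Conversion of M: M consumed = 0.208 × 467 = 97.14 mol = 2ξ₁ + 2ξ₂.
Selectivity: 1ξ₁ / (1ξ₂) = 1.69 → ξ₁ = 1.69 ξ₂.
Substitute: (2·1.69 + 2) ξ₂ = 97.14 → ξ₂ = 18.06 mol, ξ₁ = 30.51 mol.
Outlet amounts (n = n₀ + Σ ν·ξ):
  M: 467 − 2(30.51) − 2(18.06) = 369.9
  U: 555 − 2(30.51) − 1(18.06) = 475.9
  V: 0 + 1(30.51) = 30.51
  Q: 0 + 1(18.06) = 18.06

30.5 mol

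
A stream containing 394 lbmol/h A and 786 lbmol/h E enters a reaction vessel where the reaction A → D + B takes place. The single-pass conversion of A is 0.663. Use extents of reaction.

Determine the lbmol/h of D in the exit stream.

261 lbmol/h

A reacted = 0.663 × 394 = 261.2 lbmol/h; ν_A = −1, so ξ = 261.2/1 = 261.2 lbmol/h.
Outlet amounts (n = n₀ + ν ξ):
  A: 394 − 1(261.2) = 132.8
  D: 0 + 1(261.2) = 261.2
  B: 0 + 1(261.2) = 261.2
  E: 786 (inert)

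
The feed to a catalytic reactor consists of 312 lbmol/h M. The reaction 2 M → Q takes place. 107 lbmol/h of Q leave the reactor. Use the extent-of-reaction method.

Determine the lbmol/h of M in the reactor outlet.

98 lbmol/h

For Q: n = n₀ + 1ξ → 107 = 0 + 1ξ, giving ξ = 107 lbmol/h.
Outlet amounts (n = n₀ + ν ξ):
  M: 312 − 2(107) = 98
  Q: 0 + 1(107) = 107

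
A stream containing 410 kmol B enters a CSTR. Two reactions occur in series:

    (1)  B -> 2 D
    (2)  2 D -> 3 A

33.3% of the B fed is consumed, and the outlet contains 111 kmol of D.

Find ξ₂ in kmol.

Conversion of B: B consumed = 1ξ₁ = 0.333 × 410 → ξ₁ = 136.5 kmol.
D balance: n_D = 0 + 2ξ₁ − 2ξ₂ = 111 → ξ₂ = (2·136.5 − 111)/2 = 81.03 kmol.
Outlet amounts (n = n₀ + Σ ν·ξ):
  B: 410 − 1(136.5) = 273.5
  D: 0 + 2(136.5) − 2(81.03) = 111
  A: 0 + 3(81.03) = 243.1

ξ₂ = 81 kmol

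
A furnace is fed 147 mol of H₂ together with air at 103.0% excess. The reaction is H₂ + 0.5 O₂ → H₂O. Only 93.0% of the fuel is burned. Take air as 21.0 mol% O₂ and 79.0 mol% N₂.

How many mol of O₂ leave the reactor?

80.9 mol

Stoichiometric O₂ = 0.5 × 147 = 73.5 mol; O₂ fed = 73.5 × 2.030 = 149.2 mol.
N₂ fed = 149.2 × 79/21 = 561.3 mol.
Fuel reacted = 0.93 × 147 → ξ = 136.7 mol.
Outlet (n = n₀ + ν ξ):
  H₂: 147 − 1(136.7) = 10.29
  O₂: 149.2 − 0.5(136.7) = 80.85
  N₂: 561.3 (inert)
  H₂O: 0 + 1(136.7) = 136.7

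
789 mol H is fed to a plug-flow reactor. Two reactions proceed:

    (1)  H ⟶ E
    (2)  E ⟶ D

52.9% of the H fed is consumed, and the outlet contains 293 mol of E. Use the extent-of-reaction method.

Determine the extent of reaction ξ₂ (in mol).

Conversion of H: H consumed = 1ξ₁ = 0.529 × 789 → ξ₁ = 417.4 mol.
E balance: n_E = 0 + 1ξ₁ − 1ξ₂ = 293 → ξ₂ = (1·417.4 − 293)/1 = 124.4 mol.
Outlet amounts (n = n₀ + Σ ν·ξ):
  H: 789 − 1(417.4) = 371.6
  E: 0 + 1(417.4) − 1(124.4) = 293
  D: 0 + 1(124.4) = 124.4

ξ₂ = 124 mol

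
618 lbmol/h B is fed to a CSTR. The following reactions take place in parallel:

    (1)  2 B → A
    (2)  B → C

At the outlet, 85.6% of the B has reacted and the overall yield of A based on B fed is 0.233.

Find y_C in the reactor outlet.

Yield of A: 1ξ₁ / 618 = 0.233 → ξ₁ = 144 lbmol/h.
Conversion of B: 2ξ₁ + 1ξ₂ = 0.856 × 618 = 529 → ξ₂ = 241 lbmol/h.
Outlet amounts (n = n₀ + Σ ν·ξ):
  B: 618 − 2(144) − 1(241) = 88.99
  A: 0 + 1(144) = 144
  C: 0 + 1(241) = 241
Total out = 474 lbmol/h; y_C = 241 / 474 = 0.5085.

0.508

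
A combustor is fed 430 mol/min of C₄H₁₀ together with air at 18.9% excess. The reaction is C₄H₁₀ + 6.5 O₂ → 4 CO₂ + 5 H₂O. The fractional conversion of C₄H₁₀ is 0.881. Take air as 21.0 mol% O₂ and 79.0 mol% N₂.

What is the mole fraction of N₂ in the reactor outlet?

Stoichiometric O₂ = 6.5 × 430 = 2795 mol/min; O₂ fed = 2795 × 1.189 = 3323 mol/min.
N₂ fed = 3323 × 79/21 = 12500 mol/min.
Fuel reacted = 0.881 × 430 → ξ = 378.8 mol/min.
Outlet (n = n₀ + ν ξ):
  C₄H₁₀: 430 − 1(378.8) = 51.17
  O₂: 3323 − 6.5(378.8) = 860.9
  N₂: 12500 (inert)
  CO₂: 0 + 4(378.8) = 1515
  H₂O: 0 + 5(378.8) = 1894
Total out = 16820 mol/min; y_N₂ = 12500 / 16820 = 0.7431.

0.743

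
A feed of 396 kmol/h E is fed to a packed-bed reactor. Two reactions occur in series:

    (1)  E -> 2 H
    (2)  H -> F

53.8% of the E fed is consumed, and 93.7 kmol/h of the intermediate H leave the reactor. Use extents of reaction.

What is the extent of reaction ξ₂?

Conversion of E: E consumed = 1ξ₁ = 0.538 × 396 → ξ₁ = 213 kmol/h.
H balance: n_H = 0 + 2ξ₁ − 1ξ₂ = 93.7 → ξ₂ = (2·213 − 93.7)/1 = 332.4 kmol/h.
Outlet amounts (n = n₀ + Σ ν·ξ):
  E: 396 − 1(213) = 183
  H: 0 + 2(213) − 1(332.4) = 93.7
  F: 0 + 1(332.4) = 332.4

ξ₂ = 332 kmol/h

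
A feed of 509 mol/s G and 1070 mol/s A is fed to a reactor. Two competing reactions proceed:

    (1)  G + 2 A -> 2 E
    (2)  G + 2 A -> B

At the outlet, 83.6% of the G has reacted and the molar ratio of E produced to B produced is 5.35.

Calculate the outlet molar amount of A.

219 mol/s

Conversion of G: G consumed = 0.836 × 509 = 425.5 mol/s = 1ξ₁ + 1ξ₂.
Selectivity: 2ξ₁ / (1ξ₂) = 5.35 → ξ₁ = 2.675 ξ₂.
Substitute: (1·2.675 + 1) ξ₂ = 425.5 → ξ₂ = 115.8 mol/s, ξ₁ = 309.7 mol/s.
Outlet amounts (n = n₀ + Σ ν·ξ):
  G: 509 − 1(309.7) − 1(115.8) = 83.48
  A: 1070 − 2(309.7) − 2(115.8) = 219
  E: 0 + 2(309.7) = 619.5
  B: 0 + 1(115.8) = 115.8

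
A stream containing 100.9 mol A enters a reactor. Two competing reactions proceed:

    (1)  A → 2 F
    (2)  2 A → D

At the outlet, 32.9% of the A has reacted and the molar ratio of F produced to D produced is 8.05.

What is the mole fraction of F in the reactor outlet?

Conversion of A: A consumed = 0.329 × 100.9 = 33.2 mol = 1ξ₁ + 2ξ₂.
Selectivity: 2ξ₁ / (1ξ₂) = 8.05 → ξ₁ = 4.025 ξ₂.
Substitute: (1·4.025 + 2) ξ₂ = 33.2 → ξ₂ = 5.51 mol, ξ₁ = 22.18 mol.
Outlet amounts (n = n₀ + Σ ν·ξ):
  A: 100.9 − 1(22.18) − 2(5.51) = 67.7
  F: 0 + 2(22.18) = 44.35
  D: 0 + 1(5.51) = 5.51
Total out = 117.6 mol; y_F = 44.35 / 117.6 = 0.3773.

0.377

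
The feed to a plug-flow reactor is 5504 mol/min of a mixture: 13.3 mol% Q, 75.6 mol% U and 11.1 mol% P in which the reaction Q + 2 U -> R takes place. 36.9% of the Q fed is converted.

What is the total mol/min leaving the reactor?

4960 mol/min

Q reacted = 0.369 × 732 = 270.1 mol/min; ν_Q = −1, so ξ = 270.1/1 = 270.1 mol/min.
Outlet amounts (n = n₀ + ν ξ):
  Q: 732 − 1(270.1) = 461.9
  U: 4161 − 2(270.1) = 3621
  R: 0 + 1(270.1) = 270.1
  P: 610.9 (inert)
Total out = 461.9 + 3621 + 270.1 + 610.9 = 4964 mol/min.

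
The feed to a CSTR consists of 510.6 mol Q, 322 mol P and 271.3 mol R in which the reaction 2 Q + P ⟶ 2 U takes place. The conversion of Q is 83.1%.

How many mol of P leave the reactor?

110 mol

Q reacted = 0.831 × 510.6 = 424.3 mol; ν_Q = −2, so ξ = 424.3/2 = 212.2 mol.
Outlet amounts (n = n₀ + ν ξ):
  Q: 510.6 − 2(212.2) = 86.29
  P: 322 − 1(212.2) = 109.8
  U: 0 + 2(212.2) = 424.3
  R: 271.3 (inert)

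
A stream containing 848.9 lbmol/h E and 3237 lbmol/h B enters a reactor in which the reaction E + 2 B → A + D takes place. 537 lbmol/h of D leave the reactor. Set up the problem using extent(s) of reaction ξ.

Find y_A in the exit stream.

0.151

For D: n = n₀ + 1ξ → 537 = 0 + 1ξ, giving ξ = 537 lbmol/h.
Outlet amounts (n = n₀ + ν ξ):
  E: 848.9 − 1(537) = 311.9
  B: 3237 − 2(537) = 2163
  A: 0 + 1(537) = 537
  D: 0 + 1(537) = 537
Total out = 3549 lbmol/h; y_A = 537 / 3549 = 0.1513.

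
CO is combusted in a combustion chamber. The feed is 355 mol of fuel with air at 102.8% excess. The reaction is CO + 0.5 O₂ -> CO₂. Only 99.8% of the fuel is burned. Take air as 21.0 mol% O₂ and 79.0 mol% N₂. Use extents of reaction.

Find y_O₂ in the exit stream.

0.0966

Stoichiometric O₂ = 0.5 × 355 = 177.5 mol; O₂ fed = 177.5 × 2.028 = 360 mol.
N₂ fed = 360 × 79/21 = 1354 mol.
Fuel reacted = 0.998 × 355 → ξ = 354.3 mol.
Outlet (n = n₀ + ν ξ):
  CO: 355 − 1(354.3) = 0.71
  O₂: 360 − 0.5(354.3) = 182.8
  N₂: 1354 (inert)
  CO₂: 0 + 1(354.3) = 354.3
Total out = 1892 mol; y_O₂ = 182.8 / 1892 = 0.09663.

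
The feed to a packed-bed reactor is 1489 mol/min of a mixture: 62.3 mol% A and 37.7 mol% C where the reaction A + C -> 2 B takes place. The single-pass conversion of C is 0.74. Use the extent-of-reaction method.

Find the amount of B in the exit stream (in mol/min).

831 mol/min

C reacted = 0.74 × 561.4 = 415.4 mol/min; ν_C = −1, so ξ = 415.4/1 = 415.4 mol/min.
Outlet amounts (n = n₀ + ν ξ):
  A: 927.6 − 1(415.4) = 512.2
  C: 561.4 − 1(415.4) = 146
  B: 0 + 2(415.4) = 830.8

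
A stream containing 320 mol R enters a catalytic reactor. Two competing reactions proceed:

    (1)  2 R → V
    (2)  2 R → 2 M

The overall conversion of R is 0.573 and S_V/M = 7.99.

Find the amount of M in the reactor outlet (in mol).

Conversion of R: R consumed = 0.573 × 320 = 183.4 mol = 2ξ₁ + 2ξ₂.
Selectivity: 1ξ₁ / (2ξ₂) = 7.99 → ξ₁ = 15.98 ξ₂.
Substitute: (2·15.98 + 2) ξ₂ = 183.4 → ξ₂ = 5.399 mol, ξ₁ = 86.28 mol.
Outlet amounts (n = n₀ + Σ ν·ξ):
  R: 320 − 2(86.28) − 2(5.399) = 136.6
  V: 0 + 1(86.28) = 86.28
  M: 0 + 2(5.399) = 10.8

10.8 mol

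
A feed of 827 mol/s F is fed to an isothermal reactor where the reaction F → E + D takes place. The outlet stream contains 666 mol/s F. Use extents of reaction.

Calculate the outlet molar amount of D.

For F: n = n₀ − 1ξ → 666 = 827 − 1ξ, giving ξ = 161 mol/s.
Outlet amounts (n = n₀ + ν ξ):
  F: 827 − 1(161) = 666
  E: 0 + 1(161) = 161
  D: 0 + 1(161) = 161

161 mol/s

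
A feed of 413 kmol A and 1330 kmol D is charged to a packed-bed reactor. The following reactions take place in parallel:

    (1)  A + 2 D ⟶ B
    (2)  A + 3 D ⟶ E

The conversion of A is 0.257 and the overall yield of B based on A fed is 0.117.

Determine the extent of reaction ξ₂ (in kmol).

Yield of B: 1ξ₁ / 413 = 0.117 → ξ₁ = 48.32 kmol.
Conversion of A: 1ξ₁ + 1ξ₂ = 0.257 × 413 = 106.1 → ξ₂ = 57.82 kmol.
Outlet amounts (n = n₀ + Σ ν·ξ):
  A: 413 − 1(48.32) − 1(57.82) = 306.9
  D: 1330 − 2(48.32) − 3(57.82) = 1060
  B: 0 + 1(48.32) = 48.32
  E: 0 + 1(57.82) = 57.82

ξ₂ = 57.8 kmol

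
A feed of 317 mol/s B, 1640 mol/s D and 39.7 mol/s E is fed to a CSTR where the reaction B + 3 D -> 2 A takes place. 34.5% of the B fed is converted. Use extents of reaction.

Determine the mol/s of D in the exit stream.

B reacted = 0.345 × 317 = 109.4 mol/s; ν_B = −1, so ξ = 109.4/1 = 109.4 mol/s.
Outlet amounts (n = n₀ + ν ξ):
  B: 317 − 1(109.4) = 207.6
  D: 1640 − 3(109.4) = 1312
  A: 0 + 2(109.4) = 218.7
  E: 39.7 (inert)

1310 mol/s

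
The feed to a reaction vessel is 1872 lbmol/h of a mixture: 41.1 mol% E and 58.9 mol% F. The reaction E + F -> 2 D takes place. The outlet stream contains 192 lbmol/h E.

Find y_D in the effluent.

For E: n = n₀ − 1ξ → 192 = 769.4 − 1ξ, giving ξ = 577.4 lbmol/h.
Outlet amounts (n = n₀ + ν ξ):
  E: 769.4 − 1(577.4) = 192
  F: 1103 − 1(577.4) = 525.2
  D: 0 + 2(577.4) = 1155
Total out = 1872 lbmol/h; y_D = 1155 / 1872 = 0.6169.

0.617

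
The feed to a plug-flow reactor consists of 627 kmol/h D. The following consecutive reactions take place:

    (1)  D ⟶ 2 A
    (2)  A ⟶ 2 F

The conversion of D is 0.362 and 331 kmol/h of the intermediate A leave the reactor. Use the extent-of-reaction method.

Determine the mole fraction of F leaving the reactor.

Conversion of D: D consumed = 1ξ₁ = 0.362 × 627 → ξ₁ = 227 kmol/h.
A balance: n_A = 0 + 2ξ₁ − 1ξ₂ = 331 → ξ₂ = (2·227 − 331)/1 = 122.9 kmol/h.
Outlet amounts (n = n₀ + Σ ν·ξ):
  D: 627 − 1(227) = 400
  A: 0 + 2(227) − 1(122.9) = 331
  F: 0 + 2(122.9) = 245.9
Total out = 976.9 kmol/h; y_F = 245.9 / 976.9 = 0.2517.

0.252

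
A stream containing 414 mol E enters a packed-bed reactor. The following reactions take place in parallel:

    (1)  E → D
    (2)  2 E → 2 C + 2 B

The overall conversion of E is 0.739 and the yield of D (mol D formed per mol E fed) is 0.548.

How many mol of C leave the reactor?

Yield of D: 1ξ₁ / 414 = 0.548 → ξ₁ = 226.9 mol.
Conversion of E: 1ξ₁ + 2ξ₂ = 0.739 × 414 = 305.9 → ξ₂ = 39.54 mol.
Outlet amounts (n = n₀ + Σ ν·ξ):
  E: 414 − 1(226.9) − 2(39.54) = 108.1
  D: 0 + 1(226.9) = 226.9
  C: 0 + 2(39.54) = 79.07
  B: 0 + 2(39.54) = 79.07

79.1 mol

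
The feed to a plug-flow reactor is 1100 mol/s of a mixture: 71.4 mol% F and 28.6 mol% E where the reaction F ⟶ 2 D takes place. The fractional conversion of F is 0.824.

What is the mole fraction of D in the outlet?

0.741

F reacted = 0.824 × 785.4 = 647.2 mol/s; ν_F = −1, so ξ = 647.2/1 = 647.2 mol/s.
Outlet amounts (n = n₀ + ν ξ):
  F: 785.4 − 1(647.2) = 138.2
  D: 0 + 2(647.2) = 1294
  E: 314.6 (inert)
Total out = 1747 mol/s; y_D = 1294 / 1747 = 0.7408.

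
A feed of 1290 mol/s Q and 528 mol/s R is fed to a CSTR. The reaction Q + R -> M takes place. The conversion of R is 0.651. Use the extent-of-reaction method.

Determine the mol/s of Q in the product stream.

946 mol/s

R reacted = 0.651 × 528 = 343.7 mol/s; ν_R = −1, so ξ = 343.7/1 = 343.7 mol/s.
Outlet amounts (n = n₀ + ν ξ):
  Q: 1290 − 1(343.7) = 946.3
  R: 528 − 1(343.7) = 184.3
  M: 0 + 1(343.7) = 343.7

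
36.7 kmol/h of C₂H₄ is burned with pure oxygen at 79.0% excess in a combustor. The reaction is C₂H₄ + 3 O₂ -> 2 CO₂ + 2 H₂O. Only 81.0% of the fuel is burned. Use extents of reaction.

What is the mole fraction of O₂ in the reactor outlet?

0.462

Stoichiometric O₂ = 3 × 36.7 = 110.1 kmol/h; O₂ fed = 110.1 × 1.790 = 197.1 kmol/h.
Fuel reacted = 0.81 × 36.7 → ξ = 29.73 kmol/h.
Outlet (n = n₀ + ν ξ):
  C₂H₄: 36.7 − 1(29.73) = 6.973
  O₂: 197.1 − 3(29.73) = 107.9
  CO₂: 0 + 2(29.73) = 59.45
  H₂O: 0 + 2(29.73) = 59.45
Total out = 233.8 kmol/h; y_O₂ = 107.9 / 233.8 = 0.4615.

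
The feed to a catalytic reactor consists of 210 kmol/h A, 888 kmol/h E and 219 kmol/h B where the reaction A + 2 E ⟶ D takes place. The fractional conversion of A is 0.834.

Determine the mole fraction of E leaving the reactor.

A reacted = 0.834 × 210 = 175.1 kmol/h; ν_A = −1, so ξ = 175.1/1 = 175.1 kmol/h.
Outlet amounts (n = n₀ + ν ξ):
  A: 210 − 1(175.1) = 34.86
  E: 888 − 2(175.1) = 537.7
  D: 0 + 1(175.1) = 175.1
  B: 219 (inert)
Total out = 966.7 kmol/h; y_E = 537.7 / 966.7 = 0.5562.

0.556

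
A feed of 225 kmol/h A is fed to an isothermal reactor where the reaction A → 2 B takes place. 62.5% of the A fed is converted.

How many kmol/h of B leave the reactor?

281 kmol/h

A reacted = 0.625 × 225 = 140.6 kmol/h; ν_A = −1, so ξ = 140.6/1 = 140.6 kmol/h.
Outlet amounts (n = n₀ + ν ξ):
  A: 225 − 1(140.6) = 84.38
  B: 0 + 2(140.6) = 281.2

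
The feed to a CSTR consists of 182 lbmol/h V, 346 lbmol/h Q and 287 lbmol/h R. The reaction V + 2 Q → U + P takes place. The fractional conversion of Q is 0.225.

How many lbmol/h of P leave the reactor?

38.9 lbmol/h

Q reacted = 0.225 × 346 = 77.85 lbmol/h; ν_Q = −2, so ξ = 77.85/2 = 38.93 lbmol/h.
Outlet amounts (n = n₀ + ν ξ):
  V: 182 − 1(38.93) = 143.1
  Q: 346 − 2(38.93) = 268.1
  U: 0 + 1(38.93) = 38.93
  P: 0 + 1(38.93) = 38.93
  R: 287 (inert)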